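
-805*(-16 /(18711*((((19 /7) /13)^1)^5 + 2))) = 11482191469840 /33367377089673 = 0.34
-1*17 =-17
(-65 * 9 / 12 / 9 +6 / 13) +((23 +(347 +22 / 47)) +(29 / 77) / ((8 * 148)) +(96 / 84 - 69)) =49741597229 / 167110944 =297.66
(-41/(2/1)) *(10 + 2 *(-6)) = 41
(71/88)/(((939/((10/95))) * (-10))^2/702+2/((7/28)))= 2769/38903517356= 0.00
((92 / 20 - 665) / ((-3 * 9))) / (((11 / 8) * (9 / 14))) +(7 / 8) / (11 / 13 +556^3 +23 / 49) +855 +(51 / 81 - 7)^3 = 118366155805414911739 / 189643418391247920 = 624.15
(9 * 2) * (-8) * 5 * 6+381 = -3939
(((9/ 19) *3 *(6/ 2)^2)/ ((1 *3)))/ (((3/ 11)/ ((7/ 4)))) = 2079/ 76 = 27.36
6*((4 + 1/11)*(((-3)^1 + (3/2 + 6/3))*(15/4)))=2025/44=46.02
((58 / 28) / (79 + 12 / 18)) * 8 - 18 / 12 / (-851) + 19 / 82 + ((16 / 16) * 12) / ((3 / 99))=23141336954 / 58372643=396.44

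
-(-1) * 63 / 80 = 63 / 80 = 0.79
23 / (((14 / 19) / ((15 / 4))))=6555 / 56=117.05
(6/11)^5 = 7776/161051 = 0.05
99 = 99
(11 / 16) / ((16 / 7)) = 77 / 256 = 0.30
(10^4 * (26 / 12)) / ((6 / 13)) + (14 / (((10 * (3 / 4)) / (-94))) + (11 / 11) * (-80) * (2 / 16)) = 2104154 / 45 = 46758.98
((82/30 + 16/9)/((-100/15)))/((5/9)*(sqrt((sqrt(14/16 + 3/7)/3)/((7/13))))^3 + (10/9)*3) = -495325745528656896/2439793589252237875 - 151962830975592*sqrt(1022)/2439793589252237875 + 13625541061587*1022^(1/4)*sqrt(39)/2439793589252237875 + 43456664317248*1022^(3/4)*sqrt(39)/2439793589252237875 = -0.18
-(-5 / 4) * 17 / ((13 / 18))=765 / 26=29.42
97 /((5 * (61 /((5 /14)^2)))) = 485 /11956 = 0.04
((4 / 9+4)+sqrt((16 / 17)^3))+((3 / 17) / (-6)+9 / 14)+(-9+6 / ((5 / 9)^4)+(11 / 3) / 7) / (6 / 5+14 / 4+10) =9.68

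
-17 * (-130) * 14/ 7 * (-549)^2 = 1332192420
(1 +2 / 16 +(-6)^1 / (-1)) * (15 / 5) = 171 / 8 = 21.38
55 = 55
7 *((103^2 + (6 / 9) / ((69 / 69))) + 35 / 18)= 1337063 / 18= 74281.28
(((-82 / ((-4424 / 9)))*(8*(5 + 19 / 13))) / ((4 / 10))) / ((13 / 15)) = 332100 / 13351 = 24.87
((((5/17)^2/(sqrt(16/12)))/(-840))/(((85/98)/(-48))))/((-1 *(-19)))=14 *sqrt(3)/93347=0.00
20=20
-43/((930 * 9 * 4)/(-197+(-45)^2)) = -2.35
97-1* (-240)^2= -57503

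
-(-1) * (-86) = -86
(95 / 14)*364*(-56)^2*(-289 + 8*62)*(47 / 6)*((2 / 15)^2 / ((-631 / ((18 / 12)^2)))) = -796197.10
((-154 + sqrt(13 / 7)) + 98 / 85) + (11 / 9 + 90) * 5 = sqrt(91) / 7 + 231997 / 765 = 304.63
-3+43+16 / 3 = 136 / 3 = 45.33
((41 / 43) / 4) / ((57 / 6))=41 / 1634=0.03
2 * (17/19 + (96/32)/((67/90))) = 9.85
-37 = -37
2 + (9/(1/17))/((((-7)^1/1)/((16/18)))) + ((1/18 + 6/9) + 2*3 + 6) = -593/126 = -4.71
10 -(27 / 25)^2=5521 / 625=8.83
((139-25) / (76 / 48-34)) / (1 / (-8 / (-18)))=-608 / 389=-1.56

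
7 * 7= 49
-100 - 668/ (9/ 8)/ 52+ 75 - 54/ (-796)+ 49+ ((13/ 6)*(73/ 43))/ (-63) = 264712741/ 21024549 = 12.59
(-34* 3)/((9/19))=-646/3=-215.33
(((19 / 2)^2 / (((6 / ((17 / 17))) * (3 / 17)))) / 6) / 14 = 6137 / 6048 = 1.01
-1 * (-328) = 328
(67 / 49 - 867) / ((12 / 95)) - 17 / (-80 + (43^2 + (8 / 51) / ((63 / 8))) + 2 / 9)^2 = -32552873176251111631 / 4750215760801875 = -6852.93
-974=-974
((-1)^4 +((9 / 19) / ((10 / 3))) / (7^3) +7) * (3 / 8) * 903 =201776769 / 74480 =2709.14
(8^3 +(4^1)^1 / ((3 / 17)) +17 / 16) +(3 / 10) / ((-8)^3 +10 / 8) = 9728831 / 18160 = 535.73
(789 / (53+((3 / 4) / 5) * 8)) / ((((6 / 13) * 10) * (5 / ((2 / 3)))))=3419 / 8130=0.42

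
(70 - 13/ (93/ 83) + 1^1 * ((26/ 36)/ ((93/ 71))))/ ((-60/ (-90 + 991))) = -88911581/ 100440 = -885.22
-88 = -88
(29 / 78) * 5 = 145 / 78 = 1.86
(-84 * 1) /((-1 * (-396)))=-7 /33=-0.21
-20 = -20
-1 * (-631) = 631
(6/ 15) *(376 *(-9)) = -6768/ 5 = -1353.60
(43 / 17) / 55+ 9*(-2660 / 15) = -1492217 / 935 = -1595.95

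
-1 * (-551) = 551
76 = 76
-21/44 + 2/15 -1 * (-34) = 22213/660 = 33.66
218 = 218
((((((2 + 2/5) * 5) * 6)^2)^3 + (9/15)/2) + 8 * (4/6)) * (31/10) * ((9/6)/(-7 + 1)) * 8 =-129562084643959/150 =-863747230959.73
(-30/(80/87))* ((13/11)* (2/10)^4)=-3393/55000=-0.06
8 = 8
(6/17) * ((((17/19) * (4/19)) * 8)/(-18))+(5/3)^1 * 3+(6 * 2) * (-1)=-7613/1083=-7.03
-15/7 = -2.14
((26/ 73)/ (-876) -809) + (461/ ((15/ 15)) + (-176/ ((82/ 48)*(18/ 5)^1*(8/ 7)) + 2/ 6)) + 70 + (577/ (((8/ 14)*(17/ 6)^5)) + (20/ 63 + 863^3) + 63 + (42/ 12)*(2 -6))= 25123315289469009200293/ 39088115145198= 642735399.14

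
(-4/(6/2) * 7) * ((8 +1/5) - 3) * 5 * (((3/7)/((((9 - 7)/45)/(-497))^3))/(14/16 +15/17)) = 19778300371557000/239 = 82754394860071.13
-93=-93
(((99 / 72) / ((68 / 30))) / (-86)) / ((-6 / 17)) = 55 / 2752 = 0.02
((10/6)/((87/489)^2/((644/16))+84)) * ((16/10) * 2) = 8555218/134745945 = 0.06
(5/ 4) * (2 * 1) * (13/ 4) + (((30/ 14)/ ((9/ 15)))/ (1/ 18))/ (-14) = 1385/ 392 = 3.53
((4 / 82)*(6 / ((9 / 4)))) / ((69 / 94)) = 1504 / 8487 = 0.18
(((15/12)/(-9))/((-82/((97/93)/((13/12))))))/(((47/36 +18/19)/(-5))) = -92150/25461943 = -0.00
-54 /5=-10.80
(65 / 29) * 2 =130 / 29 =4.48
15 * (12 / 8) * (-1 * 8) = -180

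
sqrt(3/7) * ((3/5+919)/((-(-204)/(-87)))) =-66671 * sqrt(21)/1190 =-256.74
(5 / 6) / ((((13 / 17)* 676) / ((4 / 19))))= 85 / 250458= 0.00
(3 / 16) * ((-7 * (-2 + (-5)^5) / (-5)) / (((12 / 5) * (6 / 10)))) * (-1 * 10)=547225 / 96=5700.26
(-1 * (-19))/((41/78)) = 1482/41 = 36.15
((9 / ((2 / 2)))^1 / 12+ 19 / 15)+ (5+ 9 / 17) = 7697 / 1020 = 7.55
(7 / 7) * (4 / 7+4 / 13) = 80 / 91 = 0.88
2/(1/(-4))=-8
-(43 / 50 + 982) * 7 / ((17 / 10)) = -4047.07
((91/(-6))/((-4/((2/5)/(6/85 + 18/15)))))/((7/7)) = 1547/1296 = 1.19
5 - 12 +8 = 1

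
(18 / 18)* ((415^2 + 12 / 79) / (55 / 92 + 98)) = 1251732404 / 716609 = 1746.74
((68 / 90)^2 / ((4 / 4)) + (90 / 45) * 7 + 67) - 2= 161131 / 2025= 79.57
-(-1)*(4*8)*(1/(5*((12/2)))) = 16/15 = 1.07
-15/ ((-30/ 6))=3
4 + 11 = 15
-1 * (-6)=6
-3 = -3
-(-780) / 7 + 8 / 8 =112.43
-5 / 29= -0.17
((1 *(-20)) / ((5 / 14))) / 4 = -14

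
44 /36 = 11 /9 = 1.22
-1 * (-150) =150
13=13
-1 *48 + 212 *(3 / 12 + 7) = 1489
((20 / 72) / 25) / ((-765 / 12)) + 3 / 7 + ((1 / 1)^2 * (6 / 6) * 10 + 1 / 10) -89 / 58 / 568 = 27853377739 / 2646226800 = 10.53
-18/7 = -2.57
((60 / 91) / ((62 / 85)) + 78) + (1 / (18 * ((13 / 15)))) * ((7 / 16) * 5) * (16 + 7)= 22241873 / 270816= 82.13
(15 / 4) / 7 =0.54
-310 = -310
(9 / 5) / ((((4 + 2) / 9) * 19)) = 27 / 190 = 0.14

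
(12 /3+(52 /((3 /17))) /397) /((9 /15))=28240 /3573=7.90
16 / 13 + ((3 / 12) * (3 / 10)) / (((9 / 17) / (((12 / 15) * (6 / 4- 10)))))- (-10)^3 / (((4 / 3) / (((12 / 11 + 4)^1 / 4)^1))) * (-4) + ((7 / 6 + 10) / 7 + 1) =-1145740339 / 300300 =-3815.32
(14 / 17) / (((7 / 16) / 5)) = 160 / 17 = 9.41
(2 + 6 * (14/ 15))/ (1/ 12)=456/ 5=91.20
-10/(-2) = 5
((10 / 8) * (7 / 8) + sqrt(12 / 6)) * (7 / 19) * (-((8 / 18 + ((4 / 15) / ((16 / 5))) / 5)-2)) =13573 / 21888 + 1939 * sqrt(2) / 3420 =1.42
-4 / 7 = -0.57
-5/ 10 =-1/ 2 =-0.50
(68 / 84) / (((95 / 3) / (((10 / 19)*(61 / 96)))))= 1037 / 121296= 0.01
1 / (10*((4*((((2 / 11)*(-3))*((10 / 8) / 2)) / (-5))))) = 0.37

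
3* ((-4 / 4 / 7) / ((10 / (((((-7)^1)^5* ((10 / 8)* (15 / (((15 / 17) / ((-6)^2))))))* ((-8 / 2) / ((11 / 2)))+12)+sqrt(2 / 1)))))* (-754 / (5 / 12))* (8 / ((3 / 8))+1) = 303108* sqrt(2) / 175+31177377284976 / 1925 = 16196042597.52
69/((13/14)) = 966/13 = 74.31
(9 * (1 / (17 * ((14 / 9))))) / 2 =81 / 476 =0.17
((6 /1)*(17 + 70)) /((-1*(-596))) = 261 /298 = 0.88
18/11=1.64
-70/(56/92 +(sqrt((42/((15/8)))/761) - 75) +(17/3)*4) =1333080*sqrt(26635)/48466647373 +65591617350/48466647373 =1.36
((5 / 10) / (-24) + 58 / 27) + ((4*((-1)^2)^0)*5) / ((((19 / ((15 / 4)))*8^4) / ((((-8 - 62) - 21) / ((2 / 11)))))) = 6913007 / 4202496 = 1.64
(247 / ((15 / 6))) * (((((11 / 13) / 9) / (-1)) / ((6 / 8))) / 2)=-836 / 135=-6.19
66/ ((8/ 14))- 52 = 127/ 2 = 63.50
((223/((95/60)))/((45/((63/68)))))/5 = 4683/8075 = 0.58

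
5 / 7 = 0.71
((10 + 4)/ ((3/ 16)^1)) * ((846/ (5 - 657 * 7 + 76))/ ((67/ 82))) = -863296/ 50451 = -17.11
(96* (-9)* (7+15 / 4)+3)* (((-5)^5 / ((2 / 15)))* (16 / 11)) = 3481875000 / 11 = 316534090.91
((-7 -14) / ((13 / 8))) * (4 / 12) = -56 / 13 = -4.31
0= 0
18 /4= 9 /2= 4.50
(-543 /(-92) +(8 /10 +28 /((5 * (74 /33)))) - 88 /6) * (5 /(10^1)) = -55831 /20424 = -2.73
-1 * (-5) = 5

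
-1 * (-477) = 477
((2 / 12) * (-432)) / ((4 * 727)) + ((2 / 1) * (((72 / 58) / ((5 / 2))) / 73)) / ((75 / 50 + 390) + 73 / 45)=-1346344002 / 54453446479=-0.02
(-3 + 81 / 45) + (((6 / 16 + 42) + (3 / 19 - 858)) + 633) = -139587 / 760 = -183.67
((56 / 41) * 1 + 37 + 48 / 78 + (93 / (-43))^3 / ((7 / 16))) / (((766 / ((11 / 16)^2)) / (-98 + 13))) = -48379221461945 / 58170038431232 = -0.83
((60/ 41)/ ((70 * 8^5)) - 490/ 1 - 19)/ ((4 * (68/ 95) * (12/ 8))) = -227375267555/ 1918500864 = -118.52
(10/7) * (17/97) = 170/679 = 0.25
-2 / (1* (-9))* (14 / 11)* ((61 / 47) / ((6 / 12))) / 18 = 1708 / 41877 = 0.04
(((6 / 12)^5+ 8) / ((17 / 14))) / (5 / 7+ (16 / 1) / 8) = 12593 / 5168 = 2.44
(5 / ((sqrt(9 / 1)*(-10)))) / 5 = -1 / 30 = -0.03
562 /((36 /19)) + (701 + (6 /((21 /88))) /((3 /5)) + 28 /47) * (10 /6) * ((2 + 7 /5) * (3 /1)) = 76607701 /5922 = 12936.12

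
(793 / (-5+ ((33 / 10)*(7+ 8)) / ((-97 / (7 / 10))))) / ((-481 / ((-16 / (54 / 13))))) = -12307360 / 10382607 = -1.19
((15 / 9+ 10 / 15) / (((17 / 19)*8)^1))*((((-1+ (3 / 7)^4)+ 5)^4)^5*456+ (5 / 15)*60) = 114196016161752294928112081596045042766436165466692951904966751201568215858856153845 / 590670570129818208124388334731385818241324667086176077444518621956586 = 193332835486714.99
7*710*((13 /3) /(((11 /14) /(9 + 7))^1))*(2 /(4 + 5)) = 28945280 /297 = 97458.86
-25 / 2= -12.50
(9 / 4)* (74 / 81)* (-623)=-23051 / 18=-1280.61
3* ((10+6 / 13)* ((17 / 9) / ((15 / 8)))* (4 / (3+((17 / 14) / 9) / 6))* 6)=37287936 / 148525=251.05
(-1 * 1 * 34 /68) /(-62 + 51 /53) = 53 /6470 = 0.01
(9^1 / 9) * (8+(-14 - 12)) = -18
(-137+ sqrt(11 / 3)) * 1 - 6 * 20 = -257+ sqrt(33) / 3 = -255.09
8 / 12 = 2 / 3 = 0.67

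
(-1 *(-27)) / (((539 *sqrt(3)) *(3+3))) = 3 *sqrt(3) / 1078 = 0.00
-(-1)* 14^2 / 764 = 49 / 191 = 0.26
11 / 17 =0.65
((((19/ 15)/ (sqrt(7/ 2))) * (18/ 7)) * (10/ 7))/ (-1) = -228 * sqrt(14)/ 343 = -2.49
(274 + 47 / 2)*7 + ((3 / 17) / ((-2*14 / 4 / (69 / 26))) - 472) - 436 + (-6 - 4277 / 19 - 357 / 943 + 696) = 45427738208 / 27717599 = 1638.95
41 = 41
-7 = -7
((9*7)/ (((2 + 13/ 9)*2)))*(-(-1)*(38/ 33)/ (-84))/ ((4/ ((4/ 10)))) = -0.01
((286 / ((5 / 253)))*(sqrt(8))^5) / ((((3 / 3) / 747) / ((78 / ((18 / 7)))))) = 59358409677.20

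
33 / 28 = 1.18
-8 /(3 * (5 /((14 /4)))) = -28 /15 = -1.87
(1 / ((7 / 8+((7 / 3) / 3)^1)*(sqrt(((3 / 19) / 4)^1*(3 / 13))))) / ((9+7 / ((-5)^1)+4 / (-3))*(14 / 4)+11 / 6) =1440*sqrt(247) / 84847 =0.27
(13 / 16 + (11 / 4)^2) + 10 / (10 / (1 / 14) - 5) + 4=2689 / 216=12.45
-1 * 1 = -1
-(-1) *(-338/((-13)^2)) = -2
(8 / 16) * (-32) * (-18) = 288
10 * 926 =9260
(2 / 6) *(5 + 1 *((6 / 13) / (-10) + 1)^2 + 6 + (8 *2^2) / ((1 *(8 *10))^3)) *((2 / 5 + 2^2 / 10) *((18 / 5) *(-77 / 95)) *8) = -7439199999 / 100343750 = -74.14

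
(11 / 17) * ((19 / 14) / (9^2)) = 0.01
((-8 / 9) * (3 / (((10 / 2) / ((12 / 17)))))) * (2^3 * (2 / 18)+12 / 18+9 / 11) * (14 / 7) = -3008 / 1683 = -1.79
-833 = -833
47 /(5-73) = -47 /68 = -0.69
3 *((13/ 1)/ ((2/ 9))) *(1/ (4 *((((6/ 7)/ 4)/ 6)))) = 2457/ 2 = 1228.50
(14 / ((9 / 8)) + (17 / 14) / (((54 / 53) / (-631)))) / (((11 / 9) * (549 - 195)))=-559123 / 327096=-1.71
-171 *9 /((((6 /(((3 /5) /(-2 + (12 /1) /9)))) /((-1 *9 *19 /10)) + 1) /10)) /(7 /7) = -7895070 /713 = -11073.03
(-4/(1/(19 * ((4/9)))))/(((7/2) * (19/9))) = -32/7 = -4.57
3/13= 0.23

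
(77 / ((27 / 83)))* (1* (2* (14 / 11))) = 16268 / 27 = 602.52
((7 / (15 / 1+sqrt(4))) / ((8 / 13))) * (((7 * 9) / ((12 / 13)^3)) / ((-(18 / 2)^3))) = -1399489 / 19035648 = -0.07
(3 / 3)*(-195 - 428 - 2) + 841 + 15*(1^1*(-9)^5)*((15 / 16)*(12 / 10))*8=-7971399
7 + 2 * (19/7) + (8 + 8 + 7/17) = 3432/119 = 28.84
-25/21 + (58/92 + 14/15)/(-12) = -76553/57960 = -1.32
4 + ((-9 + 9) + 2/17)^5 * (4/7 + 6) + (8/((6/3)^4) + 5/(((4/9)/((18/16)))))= 5456557555/318047968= 17.16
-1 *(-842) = 842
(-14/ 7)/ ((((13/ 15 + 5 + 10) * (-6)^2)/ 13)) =-65/ 1428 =-0.05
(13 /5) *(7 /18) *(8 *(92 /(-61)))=-33488 /2745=-12.20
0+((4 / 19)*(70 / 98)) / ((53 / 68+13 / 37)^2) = 25321024 / 215301065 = 0.12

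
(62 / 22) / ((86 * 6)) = 31 / 5676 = 0.01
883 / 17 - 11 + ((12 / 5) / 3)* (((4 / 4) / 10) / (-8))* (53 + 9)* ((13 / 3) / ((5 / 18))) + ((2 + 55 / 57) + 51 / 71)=300586259 / 8599875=34.95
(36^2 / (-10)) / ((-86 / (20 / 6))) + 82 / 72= 9539 / 1548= 6.16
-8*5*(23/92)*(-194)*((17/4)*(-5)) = -41225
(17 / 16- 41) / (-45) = 71 / 80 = 0.89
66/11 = 6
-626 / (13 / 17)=-10642 / 13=-818.62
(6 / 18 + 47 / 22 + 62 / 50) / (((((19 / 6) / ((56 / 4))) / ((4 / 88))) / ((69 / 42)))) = 140783 / 114950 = 1.22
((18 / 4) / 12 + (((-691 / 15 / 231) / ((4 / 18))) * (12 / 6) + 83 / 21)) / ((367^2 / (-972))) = -270783 / 14815790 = -0.02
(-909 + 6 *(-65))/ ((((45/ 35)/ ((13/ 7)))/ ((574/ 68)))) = -1615523/ 102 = -15838.46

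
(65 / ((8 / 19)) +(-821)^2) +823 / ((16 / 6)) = 674504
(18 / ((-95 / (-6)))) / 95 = 108 / 9025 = 0.01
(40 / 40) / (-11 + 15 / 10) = -2 / 19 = -0.11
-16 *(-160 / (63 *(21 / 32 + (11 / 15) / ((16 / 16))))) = 409600 / 14007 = 29.24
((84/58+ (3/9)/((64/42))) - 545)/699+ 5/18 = -972079/1946016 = -0.50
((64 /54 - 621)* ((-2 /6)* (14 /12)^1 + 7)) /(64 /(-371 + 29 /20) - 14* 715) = 0.41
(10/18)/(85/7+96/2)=35/3789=0.01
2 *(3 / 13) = 6 / 13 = 0.46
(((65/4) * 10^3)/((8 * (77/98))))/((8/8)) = 56875/22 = 2585.23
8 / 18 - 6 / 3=-14 / 9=-1.56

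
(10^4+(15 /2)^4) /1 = 210625 /16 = 13164.06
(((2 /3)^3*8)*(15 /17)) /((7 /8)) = 2560 /1071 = 2.39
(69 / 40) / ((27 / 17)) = 391 / 360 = 1.09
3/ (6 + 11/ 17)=51/ 113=0.45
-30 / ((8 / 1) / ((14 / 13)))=-105 / 26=-4.04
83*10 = 830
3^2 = 9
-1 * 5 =-5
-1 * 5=-5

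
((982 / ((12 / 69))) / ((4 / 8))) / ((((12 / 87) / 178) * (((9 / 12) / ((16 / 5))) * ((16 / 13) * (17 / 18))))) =4546968348 / 85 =53493745.27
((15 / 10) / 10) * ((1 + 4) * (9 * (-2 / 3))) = -9 / 2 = -4.50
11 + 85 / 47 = 602 / 47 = 12.81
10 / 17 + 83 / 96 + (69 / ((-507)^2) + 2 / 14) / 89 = 42235094749 / 29038996896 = 1.45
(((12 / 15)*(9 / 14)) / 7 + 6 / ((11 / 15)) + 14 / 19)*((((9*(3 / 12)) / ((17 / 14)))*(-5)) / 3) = -690663 / 24871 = -27.77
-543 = -543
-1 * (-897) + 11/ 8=7187/ 8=898.38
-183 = -183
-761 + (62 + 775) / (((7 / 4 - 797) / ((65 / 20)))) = -2431622 / 3181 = -764.42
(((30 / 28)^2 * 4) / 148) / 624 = 75 / 1508416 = 0.00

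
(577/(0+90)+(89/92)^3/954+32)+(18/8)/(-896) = 3994653364349/104001569280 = 38.41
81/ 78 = 27/ 26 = 1.04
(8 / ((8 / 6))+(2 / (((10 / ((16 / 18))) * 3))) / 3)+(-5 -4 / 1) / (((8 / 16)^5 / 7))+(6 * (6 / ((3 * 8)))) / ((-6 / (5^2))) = -3266293 / 1620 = -2016.23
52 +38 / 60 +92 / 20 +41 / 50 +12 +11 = 81.05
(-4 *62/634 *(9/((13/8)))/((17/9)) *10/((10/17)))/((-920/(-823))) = -8266212/473915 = -17.44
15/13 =1.15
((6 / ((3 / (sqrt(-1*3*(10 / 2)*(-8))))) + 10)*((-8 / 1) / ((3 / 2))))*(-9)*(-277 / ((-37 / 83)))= 11035680 / 37 + 4414272*sqrt(30) / 37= 951720.09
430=430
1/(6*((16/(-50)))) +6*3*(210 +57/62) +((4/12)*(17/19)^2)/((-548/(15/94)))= 13129793793461/3458824752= 3796.03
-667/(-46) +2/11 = 323/22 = 14.68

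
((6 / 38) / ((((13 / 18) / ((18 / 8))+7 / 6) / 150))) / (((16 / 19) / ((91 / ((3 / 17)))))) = 9398025 / 964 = 9748.99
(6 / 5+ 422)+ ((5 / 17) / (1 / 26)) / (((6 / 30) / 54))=211472 / 85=2487.91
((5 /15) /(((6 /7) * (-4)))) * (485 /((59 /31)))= -105245 /4248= -24.78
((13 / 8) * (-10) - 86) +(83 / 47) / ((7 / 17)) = -128917 / 1316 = -97.96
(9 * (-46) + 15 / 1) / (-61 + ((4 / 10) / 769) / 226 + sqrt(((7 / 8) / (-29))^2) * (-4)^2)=5027425935 / 762521146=6.59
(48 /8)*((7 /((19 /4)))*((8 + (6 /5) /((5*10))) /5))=168504 /11875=14.19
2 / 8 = 1 / 4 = 0.25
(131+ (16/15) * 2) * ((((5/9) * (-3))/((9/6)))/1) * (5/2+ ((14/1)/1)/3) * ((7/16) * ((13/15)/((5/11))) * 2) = -1768.66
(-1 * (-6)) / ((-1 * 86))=-3 / 43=-0.07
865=865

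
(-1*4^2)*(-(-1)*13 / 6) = -104 / 3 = -34.67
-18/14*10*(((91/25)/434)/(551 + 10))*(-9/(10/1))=351/2028950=0.00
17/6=2.83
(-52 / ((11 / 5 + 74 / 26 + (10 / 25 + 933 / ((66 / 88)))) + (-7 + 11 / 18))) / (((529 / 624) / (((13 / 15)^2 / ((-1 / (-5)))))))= -142576512 / 769365433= -0.19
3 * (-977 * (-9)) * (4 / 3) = 35172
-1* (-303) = 303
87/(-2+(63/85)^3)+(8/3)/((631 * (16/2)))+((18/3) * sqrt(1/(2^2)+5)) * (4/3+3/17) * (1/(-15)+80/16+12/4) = -101139882172/1851738279+539 * sqrt(21)/15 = 110.05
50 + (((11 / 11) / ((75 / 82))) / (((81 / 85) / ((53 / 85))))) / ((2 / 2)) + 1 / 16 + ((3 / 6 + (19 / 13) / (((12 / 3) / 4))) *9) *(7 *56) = 8808663743 / 1263600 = 6971.09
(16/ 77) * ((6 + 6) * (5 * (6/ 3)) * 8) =15360/ 77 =199.48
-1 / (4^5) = -1 / 1024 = -0.00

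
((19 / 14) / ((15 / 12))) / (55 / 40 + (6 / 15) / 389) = 118256 / 149877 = 0.79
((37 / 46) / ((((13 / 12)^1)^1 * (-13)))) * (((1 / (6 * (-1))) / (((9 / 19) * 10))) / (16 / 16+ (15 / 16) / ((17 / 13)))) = 95608 / 81685305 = 0.00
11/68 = 0.16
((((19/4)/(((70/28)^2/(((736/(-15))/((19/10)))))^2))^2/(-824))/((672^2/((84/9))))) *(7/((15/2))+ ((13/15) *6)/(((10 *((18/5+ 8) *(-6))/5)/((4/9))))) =-131642077872128/870528613869140625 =-0.00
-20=-20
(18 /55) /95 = 0.00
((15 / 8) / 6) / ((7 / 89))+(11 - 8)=781 / 112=6.97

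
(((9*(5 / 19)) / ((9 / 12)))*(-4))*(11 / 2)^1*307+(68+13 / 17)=-6866869 / 323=-21259.66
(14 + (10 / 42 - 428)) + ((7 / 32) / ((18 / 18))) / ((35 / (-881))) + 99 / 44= -1401181 / 3360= -417.02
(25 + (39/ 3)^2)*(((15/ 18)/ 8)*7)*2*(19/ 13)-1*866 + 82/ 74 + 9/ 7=-450.11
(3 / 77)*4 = 12 / 77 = 0.16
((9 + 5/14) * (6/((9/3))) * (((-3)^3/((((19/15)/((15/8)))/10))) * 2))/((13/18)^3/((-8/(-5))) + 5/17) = -63121019040/2234533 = -28247.97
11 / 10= 1.10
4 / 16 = 1 / 4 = 0.25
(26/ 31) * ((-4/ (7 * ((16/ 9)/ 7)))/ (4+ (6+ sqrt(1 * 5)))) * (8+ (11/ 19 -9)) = 936/ 11191 -468 * sqrt(5)/ 55955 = 0.06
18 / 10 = 9 / 5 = 1.80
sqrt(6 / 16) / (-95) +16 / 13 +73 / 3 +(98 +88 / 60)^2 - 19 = 28958032 / 2925 - sqrt(6) / 380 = 9900.18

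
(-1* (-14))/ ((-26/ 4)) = -28/ 13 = -2.15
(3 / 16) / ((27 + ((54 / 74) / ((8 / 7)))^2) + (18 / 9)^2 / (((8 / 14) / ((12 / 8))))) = 5476 / 1107107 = 0.00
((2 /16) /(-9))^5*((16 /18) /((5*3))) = -0.00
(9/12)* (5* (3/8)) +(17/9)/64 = 1.44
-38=-38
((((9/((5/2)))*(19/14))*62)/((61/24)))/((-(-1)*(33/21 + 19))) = 5.79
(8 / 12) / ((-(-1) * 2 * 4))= 1 / 12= 0.08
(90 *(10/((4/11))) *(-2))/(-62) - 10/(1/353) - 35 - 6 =-108226/31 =-3491.16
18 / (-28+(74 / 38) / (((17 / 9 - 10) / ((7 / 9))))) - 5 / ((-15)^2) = -232513 / 351855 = -0.66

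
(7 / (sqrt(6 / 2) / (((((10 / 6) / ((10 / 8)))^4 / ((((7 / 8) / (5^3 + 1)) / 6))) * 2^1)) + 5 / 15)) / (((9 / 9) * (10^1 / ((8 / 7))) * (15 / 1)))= 1073741824 / 6710880325- 589824 * sqrt(3) / 6710880325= 0.16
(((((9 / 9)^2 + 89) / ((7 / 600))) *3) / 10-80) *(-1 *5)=-78200 / 7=-11171.43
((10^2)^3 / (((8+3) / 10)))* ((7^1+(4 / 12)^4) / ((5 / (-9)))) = -1136000000 / 99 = -11474747.47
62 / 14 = 4.43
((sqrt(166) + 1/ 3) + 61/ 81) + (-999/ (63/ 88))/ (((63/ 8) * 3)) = -230120/ 3969 + sqrt(166) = -45.10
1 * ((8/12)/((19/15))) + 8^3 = 9738/19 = 512.53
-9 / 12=-3 / 4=-0.75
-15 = -15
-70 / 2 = -35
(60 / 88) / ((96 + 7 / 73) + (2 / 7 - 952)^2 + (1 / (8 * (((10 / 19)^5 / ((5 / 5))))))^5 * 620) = 146513920000000000000000000000000 / 232500360353916061001635442802303539581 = 0.00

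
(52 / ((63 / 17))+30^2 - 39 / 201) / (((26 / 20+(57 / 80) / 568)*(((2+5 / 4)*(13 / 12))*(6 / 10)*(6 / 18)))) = 14022089676800 / 14059871007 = 997.31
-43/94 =-0.46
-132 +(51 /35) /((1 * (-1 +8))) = -131.79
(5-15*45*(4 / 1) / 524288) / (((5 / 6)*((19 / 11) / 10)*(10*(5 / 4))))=4320921 / 1556480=2.78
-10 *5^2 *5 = -1250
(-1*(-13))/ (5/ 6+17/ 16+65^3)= 48/ 1014007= 0.00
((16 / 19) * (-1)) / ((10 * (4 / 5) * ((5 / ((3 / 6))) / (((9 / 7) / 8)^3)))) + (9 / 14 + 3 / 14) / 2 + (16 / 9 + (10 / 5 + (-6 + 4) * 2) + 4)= 631583839 / 150151680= 4.21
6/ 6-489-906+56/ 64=-11145/ 8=-1393.12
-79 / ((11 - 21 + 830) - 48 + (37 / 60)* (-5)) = -948 / 9227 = -0.10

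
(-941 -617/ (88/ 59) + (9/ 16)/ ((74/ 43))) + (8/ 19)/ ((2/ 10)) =-334619489/ 247456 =-1352.24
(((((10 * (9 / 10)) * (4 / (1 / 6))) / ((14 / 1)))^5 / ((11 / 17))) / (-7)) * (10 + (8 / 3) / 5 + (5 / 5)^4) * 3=-43212938738688 / 6470695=-6678253.07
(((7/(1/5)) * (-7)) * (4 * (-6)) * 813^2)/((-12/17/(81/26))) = -222987806685/13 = -17152908206.54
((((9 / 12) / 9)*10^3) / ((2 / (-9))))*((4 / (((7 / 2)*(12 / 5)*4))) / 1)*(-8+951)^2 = -39698616.07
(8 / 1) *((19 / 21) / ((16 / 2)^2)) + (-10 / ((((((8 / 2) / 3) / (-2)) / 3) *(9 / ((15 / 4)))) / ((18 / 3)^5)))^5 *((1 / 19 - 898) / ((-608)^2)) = -184417201745007345922499869679 / 1152312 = -160041032068578081216285.10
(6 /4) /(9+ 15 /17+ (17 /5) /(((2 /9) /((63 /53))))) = 4505 /84301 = 0.05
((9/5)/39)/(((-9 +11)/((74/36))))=37/780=0.05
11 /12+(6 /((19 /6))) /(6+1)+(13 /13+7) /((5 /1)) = 22243 /7980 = 2.79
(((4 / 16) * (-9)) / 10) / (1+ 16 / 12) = -27 / 280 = -0.10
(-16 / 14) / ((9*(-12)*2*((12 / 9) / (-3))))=-1 / 84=-0.01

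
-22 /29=-0.76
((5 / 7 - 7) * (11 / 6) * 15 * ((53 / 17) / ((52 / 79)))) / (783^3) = -2533135 / 1485270637578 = -0.00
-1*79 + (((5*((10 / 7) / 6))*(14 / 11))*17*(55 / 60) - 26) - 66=-147.39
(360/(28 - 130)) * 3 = -180/17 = -10.59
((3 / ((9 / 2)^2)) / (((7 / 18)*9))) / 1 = 8 / 189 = 0.04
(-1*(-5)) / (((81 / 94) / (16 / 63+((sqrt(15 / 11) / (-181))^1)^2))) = 2710434070 / 1838973213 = 1.47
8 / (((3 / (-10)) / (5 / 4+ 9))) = -820 / 3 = -273.33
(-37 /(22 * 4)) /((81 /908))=-8399 /1782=-4.71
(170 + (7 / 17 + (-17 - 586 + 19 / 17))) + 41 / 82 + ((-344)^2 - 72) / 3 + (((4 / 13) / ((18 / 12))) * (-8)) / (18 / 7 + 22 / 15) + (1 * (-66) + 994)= 2805354137 / 70278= 39917.96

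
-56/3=-18.67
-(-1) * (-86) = -86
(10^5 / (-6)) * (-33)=550000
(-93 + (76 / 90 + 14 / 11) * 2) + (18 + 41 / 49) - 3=-1768891 / 24255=-72.93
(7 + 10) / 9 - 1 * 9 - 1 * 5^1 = -109 / 9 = -12.11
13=13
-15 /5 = -3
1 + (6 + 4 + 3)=14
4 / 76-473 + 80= -7466 / 19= -392.95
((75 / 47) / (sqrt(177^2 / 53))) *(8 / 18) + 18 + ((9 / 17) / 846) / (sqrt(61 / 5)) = sqrt(305) / 97478 + 100 *sqrt(53) / 24957 + 18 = 18.03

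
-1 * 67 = -67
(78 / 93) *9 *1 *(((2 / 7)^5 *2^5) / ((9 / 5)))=133120 / 521017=0.26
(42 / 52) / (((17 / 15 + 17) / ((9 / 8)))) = 2835 / 56576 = 0.05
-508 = -508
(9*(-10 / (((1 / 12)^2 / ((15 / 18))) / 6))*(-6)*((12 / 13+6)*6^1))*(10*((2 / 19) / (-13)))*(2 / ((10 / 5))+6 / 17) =-96577920000 / 54587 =-1769247.62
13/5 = 2.60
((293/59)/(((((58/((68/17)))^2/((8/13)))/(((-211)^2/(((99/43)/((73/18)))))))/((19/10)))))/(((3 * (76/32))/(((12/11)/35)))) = 10482474436352/1106368488225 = 9.47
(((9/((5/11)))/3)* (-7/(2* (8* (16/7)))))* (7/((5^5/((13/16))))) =-0.00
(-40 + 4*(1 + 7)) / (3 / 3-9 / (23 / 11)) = 2.42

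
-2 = -2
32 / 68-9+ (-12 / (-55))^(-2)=30545 / 2448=12.48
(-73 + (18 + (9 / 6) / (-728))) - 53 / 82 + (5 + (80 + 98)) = 7602381 / 59696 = 127.35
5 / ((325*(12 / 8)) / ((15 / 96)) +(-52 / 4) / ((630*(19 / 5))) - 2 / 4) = 1197 / 746807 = 0.00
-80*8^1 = -640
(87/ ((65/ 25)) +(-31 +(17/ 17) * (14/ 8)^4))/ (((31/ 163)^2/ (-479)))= -156803.35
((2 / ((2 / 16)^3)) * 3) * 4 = 12288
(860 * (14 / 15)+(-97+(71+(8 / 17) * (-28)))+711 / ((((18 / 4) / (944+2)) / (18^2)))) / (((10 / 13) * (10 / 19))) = 61005249799 / 510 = 119618136.86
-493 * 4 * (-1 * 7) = 13804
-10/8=-5/4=-1.25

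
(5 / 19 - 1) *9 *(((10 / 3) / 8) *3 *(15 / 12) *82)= -64575 / 76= -849.67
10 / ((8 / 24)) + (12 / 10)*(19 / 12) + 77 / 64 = 33.10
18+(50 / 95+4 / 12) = 1075 / 57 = 18.86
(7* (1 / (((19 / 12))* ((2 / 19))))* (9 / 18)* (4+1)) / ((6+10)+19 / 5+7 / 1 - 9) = 525 / 89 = 5.90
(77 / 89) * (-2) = -1.73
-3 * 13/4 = -39/4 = -9.75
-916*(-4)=3664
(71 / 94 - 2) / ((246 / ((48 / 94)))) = -234 / 90569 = -0.00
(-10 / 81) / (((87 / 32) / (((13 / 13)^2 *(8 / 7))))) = -2560 / 49329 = -0.05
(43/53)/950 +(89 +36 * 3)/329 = 9933097/16565150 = 0.60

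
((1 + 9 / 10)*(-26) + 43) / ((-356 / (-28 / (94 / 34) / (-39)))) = 3808 / 815685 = 0.00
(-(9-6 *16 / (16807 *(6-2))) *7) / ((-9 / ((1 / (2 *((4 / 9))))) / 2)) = 151239 / 9604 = 15.75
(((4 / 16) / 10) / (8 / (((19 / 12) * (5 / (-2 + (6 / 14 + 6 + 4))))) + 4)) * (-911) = -121163 / 66592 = -1.82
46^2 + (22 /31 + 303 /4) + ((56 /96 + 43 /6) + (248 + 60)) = 2508.21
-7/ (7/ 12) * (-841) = 10092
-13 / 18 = -0.72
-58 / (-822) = 29 / 411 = 0.07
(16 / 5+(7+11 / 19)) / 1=1024 / 95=10.78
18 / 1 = 18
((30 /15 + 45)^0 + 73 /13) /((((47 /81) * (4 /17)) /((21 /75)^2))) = 3.80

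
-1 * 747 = -747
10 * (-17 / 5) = -34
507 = 507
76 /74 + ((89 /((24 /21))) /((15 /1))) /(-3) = -9371 /13320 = -0.70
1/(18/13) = 13/18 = 0.72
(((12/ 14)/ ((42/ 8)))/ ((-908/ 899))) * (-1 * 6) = 10788/ 11123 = 0.97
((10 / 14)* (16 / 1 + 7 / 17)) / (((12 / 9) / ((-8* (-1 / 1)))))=70.34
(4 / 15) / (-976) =-1 / 3660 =-0.00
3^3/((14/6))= 11.57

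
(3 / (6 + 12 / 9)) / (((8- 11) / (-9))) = 27 / 22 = 1.23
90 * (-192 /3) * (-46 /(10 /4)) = 105984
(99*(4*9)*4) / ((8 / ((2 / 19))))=3564 / 19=187.58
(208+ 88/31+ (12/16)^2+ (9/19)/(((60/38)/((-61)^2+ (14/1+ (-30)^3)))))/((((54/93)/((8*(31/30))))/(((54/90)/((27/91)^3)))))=-78421335960877/35429400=-2213453.68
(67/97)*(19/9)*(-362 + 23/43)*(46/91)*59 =-15719.87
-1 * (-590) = 590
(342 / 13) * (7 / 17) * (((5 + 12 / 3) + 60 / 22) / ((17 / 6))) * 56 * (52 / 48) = 8647128 / 3179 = 2720.08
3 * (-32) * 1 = -96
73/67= 1.09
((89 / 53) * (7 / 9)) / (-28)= -89 / 1908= -0.05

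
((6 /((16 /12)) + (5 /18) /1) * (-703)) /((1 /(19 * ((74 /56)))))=-21250987 /252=-84329.31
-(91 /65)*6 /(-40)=21 /100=0.21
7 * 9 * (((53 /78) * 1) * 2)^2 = 19663 /169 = 116.35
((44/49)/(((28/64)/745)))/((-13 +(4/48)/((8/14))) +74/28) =-25175040/168119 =-149.75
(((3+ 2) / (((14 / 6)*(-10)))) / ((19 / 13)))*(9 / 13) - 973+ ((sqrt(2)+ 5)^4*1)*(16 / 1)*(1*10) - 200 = 86400*sqrt(2)+ 39226195 / 266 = 269654.95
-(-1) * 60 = 60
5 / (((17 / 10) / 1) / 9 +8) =450 / 737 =0.61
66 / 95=0.69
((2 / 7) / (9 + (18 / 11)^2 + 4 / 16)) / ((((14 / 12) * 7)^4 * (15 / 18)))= 7527168 / 1164806866055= 0.00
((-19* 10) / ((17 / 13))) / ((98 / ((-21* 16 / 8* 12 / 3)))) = 29640 / 119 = 249.08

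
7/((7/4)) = 4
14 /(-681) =-14 /681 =-0.02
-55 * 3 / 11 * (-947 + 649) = 4470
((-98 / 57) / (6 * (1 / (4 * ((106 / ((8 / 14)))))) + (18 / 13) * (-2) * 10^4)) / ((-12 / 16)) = -1890616 / 22838753331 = -0.00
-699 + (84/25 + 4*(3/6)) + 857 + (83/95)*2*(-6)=72616/475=152.88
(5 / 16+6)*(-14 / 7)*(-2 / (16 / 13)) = 1313 / 64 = 20.52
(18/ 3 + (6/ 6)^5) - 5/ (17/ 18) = 29/ 17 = 1.71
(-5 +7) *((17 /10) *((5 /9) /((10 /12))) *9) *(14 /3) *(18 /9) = 952 /5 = 190.40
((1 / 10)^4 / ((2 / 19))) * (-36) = -171 / 5000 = -0.03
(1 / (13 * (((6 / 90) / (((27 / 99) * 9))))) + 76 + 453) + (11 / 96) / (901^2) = 5926952608165 / 11144404128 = 531.83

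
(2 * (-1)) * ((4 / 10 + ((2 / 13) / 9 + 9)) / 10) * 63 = -38563 / 325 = -118.66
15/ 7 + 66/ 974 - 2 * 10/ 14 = 2666/ 3409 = 0.78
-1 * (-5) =5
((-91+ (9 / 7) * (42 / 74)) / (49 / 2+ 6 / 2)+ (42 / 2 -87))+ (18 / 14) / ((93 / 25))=-6088441 / 88319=-68.94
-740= -740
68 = 68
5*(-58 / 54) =-145 / 27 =-5.37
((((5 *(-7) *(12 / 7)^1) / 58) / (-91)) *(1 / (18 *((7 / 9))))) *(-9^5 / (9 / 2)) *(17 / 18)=-185895 / 18473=-10.06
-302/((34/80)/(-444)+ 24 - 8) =-5363520/284143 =-18.88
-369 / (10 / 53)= -19557 / 10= -1955.70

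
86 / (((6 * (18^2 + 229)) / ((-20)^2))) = 17200 / 1659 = 10.37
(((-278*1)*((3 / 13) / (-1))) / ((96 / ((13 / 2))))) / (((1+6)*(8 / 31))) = 4309 / 1792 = 2.40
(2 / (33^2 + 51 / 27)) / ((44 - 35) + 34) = 9 / 211087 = 0.00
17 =17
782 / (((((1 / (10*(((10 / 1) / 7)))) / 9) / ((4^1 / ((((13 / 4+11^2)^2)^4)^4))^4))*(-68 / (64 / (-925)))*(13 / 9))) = 7068734660579166521724526430492608834130476447566671734554934608092927115893170765824 / 4579951449855393024108222181584884430757240019796095102320661411734898881964041310340193288407645446038204958405092722237791519746860501160480776173807903115893028749716319691892618783909581412951030404747381370910416006570940336896939602564113467404969711399136986518640307394139747883321314233707675195018331641340281797557046030511378924794811687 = 0.00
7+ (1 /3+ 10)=52 /3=17.33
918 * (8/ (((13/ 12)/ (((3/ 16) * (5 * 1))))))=82620/ 13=6355.38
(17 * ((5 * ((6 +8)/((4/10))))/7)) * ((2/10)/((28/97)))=8245/28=294.46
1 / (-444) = -1 / 444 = -0.00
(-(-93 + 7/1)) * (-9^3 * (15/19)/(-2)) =470205/19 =24747.63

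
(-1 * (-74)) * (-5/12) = -185/6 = -30.83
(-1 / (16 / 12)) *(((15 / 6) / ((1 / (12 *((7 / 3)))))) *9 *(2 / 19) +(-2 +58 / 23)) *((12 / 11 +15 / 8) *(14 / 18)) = -2223459 / 19228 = -115.64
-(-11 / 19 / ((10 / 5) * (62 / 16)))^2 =-1936 / 346921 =-0.01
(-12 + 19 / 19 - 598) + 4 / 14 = -4261 / 7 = -608.71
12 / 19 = 0.63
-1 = -1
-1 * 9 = -9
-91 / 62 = -1.47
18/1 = 18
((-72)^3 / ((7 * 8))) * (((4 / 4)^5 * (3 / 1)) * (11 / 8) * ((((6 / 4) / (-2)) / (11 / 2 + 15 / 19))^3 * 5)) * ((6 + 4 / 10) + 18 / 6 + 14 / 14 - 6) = 98014136022 / 95563433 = 1025.64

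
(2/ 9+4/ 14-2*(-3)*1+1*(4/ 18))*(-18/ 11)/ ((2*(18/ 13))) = -2756/ 693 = -3.98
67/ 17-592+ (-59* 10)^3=-3491452997/ 17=-205379588.06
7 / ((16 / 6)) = 21 / 8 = 2.62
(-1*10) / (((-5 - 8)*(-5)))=-2 / 13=-0.15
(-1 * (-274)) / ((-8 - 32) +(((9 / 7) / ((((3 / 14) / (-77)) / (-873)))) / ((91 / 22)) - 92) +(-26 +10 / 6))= 10686 / 3796691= 0.00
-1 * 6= -6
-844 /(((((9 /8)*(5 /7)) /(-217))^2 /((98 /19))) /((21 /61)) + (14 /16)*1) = -85499206478336 /88640362501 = -964.56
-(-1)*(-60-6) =-66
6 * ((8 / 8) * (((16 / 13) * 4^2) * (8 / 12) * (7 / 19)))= 7168 / 247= 29.02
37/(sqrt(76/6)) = 37 * sqrt(114)/38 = 10.40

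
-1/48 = -0.02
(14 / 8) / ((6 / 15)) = 35 / 8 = 4.38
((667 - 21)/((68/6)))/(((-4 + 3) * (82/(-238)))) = 165.44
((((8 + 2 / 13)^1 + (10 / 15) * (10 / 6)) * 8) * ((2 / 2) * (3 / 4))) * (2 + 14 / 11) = 26016 / 143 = 181.93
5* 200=1000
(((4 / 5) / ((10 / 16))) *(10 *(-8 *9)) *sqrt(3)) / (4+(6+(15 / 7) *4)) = -16128 *sqrt(3) / 325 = -85.95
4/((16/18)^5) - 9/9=50857/8192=6.21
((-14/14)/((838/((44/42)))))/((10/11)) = -121/87990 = -0.00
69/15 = 23/5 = 4.60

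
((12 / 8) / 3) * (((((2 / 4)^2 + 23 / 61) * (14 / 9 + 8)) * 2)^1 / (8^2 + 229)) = 731 / 35746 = 0.02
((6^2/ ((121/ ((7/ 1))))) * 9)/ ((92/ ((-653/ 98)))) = -52893/ 38962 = -1.36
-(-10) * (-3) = -30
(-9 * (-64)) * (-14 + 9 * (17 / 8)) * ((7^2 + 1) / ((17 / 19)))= 2804400 / 17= 164964.71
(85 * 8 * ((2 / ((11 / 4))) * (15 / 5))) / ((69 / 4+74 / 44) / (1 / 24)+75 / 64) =348160 / 106899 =3.26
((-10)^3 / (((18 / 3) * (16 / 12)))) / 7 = -125 / 7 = -17.86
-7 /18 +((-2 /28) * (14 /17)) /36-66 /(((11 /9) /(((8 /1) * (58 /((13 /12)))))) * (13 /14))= -24908.13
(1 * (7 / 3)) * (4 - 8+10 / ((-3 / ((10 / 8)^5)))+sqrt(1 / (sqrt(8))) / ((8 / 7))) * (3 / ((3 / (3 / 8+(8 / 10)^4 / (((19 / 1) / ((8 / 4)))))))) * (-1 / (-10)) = -6052805143 / 4377600000+1946329 * 2^(1 / 4) / 45600000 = -1.33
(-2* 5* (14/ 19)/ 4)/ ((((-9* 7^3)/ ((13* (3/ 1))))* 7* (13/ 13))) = 65/ 19551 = 0.00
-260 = -260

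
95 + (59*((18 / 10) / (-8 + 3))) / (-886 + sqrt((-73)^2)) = 643802 / 6775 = 95.03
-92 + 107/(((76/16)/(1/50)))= -43486/475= -91.55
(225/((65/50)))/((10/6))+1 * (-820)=-9310/13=-716.15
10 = 10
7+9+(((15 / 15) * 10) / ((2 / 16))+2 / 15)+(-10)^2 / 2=2192 / 15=146.13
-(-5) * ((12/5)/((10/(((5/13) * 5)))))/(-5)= -6/13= -0.46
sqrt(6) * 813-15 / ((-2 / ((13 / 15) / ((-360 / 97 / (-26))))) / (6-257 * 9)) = -12606217 / 120 +813 * sqrt(6) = -103060.37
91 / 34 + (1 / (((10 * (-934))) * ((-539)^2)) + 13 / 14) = 166296710563 / 46128924380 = 3.61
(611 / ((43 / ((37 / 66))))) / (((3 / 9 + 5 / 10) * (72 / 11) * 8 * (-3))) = -22607 / 371520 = -0.06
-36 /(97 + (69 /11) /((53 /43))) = -10494 /29759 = -0.35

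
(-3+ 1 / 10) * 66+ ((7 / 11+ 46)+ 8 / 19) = -150838 / 1045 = -144.34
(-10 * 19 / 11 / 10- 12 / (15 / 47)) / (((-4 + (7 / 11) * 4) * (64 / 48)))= 6489 / 320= 20.28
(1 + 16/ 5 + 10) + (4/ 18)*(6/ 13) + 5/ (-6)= 1751/ 130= 13.47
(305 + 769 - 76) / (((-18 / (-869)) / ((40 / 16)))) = 2168155 / 18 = 120453.06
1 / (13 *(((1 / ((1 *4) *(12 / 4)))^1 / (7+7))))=168 / 13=12.92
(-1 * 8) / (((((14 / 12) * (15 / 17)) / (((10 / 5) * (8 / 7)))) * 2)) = -2176 / 245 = -8.88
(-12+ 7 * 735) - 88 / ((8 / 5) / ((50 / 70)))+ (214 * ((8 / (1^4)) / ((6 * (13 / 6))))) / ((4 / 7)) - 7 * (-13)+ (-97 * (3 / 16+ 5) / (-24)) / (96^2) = 1743925095905 / 322043904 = 5415.18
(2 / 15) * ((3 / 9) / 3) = 2 / 135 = 0.01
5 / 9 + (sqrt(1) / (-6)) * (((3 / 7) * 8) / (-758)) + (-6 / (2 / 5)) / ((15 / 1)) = -0.44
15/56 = 0.27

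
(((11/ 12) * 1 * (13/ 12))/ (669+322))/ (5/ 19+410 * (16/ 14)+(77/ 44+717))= 19019/ 22539918420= 0.00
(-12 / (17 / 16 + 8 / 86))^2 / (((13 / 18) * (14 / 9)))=613453824 / 6390475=96.00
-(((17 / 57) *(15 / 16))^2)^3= -377149515625 / 789298907447296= -0.00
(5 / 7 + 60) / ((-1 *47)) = -425 / 329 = -1.29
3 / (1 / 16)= 48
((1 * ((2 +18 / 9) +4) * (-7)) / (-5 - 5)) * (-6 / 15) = -56 / 25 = -2.24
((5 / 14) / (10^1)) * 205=205 / 28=7.32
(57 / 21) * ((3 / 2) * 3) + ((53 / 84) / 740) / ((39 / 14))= 14805551 / 1212120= 12.21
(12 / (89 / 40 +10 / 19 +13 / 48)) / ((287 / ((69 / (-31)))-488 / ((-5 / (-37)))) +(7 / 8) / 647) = -97714598400 / 92041149288029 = -0.00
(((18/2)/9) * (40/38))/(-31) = -20/589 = -0.03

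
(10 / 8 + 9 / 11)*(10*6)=1365 / 11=124.09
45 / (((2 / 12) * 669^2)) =30 / 49729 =0.00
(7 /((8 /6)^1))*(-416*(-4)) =8736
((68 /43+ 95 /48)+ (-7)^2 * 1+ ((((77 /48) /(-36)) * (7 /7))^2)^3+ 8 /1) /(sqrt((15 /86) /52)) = 69329933136270763016083 * sqrt(16770) /8586024983085491159040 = 1045.67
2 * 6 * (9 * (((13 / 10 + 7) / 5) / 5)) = 4482 / 125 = 35.86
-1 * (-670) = 670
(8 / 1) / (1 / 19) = 152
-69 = -69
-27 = -27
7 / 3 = 2.33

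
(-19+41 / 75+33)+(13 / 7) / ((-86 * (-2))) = 1314539 / 90300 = 14.56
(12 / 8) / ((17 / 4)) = 6 / 17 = 0.35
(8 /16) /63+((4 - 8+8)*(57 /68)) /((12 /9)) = 10807 /4284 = 2.52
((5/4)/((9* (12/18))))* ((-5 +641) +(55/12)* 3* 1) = 135.36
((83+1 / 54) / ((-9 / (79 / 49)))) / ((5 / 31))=-92.21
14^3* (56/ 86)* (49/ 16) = 235298/ 43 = 5472.05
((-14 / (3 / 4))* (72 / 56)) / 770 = -12 / 385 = -0.03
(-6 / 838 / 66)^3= -0.00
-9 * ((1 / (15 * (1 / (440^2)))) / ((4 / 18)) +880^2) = -7492320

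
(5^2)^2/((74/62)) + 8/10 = 97023/185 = 524.45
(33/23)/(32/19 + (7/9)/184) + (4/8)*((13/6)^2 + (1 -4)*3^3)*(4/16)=-132932903/15300000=-8.69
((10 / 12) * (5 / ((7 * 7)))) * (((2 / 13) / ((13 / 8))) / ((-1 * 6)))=-100 / 74529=-0.00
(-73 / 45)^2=2.63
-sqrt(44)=-2*sqrt(11)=-6.63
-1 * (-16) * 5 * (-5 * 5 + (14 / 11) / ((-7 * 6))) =-66080 / 33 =-2002.42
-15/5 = -3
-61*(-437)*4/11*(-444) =-47342832/11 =-4303893.82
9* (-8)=-72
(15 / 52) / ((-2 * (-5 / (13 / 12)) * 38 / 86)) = 43 / 608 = 0.07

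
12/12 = 1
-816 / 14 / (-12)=34 / 7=4.86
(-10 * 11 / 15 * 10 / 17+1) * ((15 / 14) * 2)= -845 / 119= -7.10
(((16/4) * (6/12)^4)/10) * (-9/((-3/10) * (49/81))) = 243/196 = 1.24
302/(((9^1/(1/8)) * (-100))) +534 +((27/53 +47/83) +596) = 17911502951/15836400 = 1131.03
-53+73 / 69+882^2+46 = 53676346 / 69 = 777918.06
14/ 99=0.14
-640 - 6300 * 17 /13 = -8878.46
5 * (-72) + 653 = 293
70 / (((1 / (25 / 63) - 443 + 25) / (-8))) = 14000 / 10387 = 1.35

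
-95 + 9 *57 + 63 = 481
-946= -946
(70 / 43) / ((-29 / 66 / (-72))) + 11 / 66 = 1997087 / 7482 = 266.92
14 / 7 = 2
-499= -499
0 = 0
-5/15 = -1/3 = -0.33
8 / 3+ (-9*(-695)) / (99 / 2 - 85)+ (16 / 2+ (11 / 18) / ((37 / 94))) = -3876931 / 23643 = -163.98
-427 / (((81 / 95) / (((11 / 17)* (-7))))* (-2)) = -1134.17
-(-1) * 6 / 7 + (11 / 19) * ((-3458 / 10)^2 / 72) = 12125903 / 12600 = 962.37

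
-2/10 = -1/5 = -0.20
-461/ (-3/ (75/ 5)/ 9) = 20745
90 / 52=45 / 26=1.73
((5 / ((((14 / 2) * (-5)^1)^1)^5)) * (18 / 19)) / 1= -18 / 199583125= -0.00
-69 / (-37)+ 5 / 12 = 1013 / 444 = 2.28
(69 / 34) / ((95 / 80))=552 / 323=1.71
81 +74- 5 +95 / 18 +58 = 3839 / 18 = 213.28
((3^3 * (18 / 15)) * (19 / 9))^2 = 4678.56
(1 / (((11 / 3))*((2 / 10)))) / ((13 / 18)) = 270 / 143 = 1.89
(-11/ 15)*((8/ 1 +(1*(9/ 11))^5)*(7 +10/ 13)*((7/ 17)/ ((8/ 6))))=-952652099/ 64713220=-14.72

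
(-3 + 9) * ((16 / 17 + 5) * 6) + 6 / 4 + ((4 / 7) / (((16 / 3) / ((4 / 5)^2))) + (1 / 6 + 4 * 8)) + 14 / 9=6671611 / 26775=249.17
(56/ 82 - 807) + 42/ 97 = -3205001/ 3977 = -805.88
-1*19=-19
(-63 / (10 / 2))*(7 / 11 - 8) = 5103 / 55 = 92.78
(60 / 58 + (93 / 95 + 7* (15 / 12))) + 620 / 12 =2063939 / 33060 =62.43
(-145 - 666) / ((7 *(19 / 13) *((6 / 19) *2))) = -10543 / 84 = -125.51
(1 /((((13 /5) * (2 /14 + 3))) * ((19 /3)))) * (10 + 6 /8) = 4515 /21736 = 0.21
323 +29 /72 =23285 /72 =323.40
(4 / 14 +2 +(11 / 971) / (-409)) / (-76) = -6354147 / 211277948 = -0.03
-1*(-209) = 209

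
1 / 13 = 0.08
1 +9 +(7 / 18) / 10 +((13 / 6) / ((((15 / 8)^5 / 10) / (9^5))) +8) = 1242575219 / 22500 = 55225.57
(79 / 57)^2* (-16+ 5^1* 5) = 6241 / 361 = 17.29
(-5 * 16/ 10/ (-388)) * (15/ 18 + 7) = 47/ 291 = 0.16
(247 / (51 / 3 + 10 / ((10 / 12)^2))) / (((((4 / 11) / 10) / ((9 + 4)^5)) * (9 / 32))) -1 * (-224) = 403521548912 / 1413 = 285577883.16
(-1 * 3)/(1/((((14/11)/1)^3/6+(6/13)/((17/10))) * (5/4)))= -678490/294151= -2.31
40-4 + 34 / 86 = 1565 / 43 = 36.40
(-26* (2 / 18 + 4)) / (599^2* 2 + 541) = -962 / 6463287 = -0.00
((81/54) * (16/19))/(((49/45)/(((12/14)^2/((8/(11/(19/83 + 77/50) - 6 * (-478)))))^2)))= 80825.15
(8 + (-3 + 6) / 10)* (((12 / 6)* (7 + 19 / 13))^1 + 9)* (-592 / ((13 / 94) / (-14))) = 10895711456 / 845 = 12894333.08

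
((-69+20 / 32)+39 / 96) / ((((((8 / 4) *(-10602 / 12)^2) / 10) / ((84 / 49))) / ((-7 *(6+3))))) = 32625 / 693842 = 0.05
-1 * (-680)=680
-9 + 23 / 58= -499 / 58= -8.60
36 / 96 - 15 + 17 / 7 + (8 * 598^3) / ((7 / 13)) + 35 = 177920865021 / 56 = 3177158303.95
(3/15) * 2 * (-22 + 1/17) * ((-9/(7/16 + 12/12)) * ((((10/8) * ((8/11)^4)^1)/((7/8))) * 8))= 7040139264/40072417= 175.69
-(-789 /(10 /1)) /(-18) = -4.38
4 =4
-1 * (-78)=78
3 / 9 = 1 / 3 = 0.33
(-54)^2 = 2916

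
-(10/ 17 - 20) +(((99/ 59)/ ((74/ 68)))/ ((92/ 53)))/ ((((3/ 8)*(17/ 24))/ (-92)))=-288.25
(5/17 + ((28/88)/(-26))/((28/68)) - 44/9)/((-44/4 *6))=404717/5776056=0.07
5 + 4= 9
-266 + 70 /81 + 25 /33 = -235561 /891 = -264.38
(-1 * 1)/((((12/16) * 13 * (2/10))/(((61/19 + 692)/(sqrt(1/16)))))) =-352240/247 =-1426.07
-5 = -5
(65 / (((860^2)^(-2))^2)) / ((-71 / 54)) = -1050254924144115456000000000 / 71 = -14792322875269231774647890.00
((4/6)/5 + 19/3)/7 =97/105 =0.92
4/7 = 0.57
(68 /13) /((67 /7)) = 476 /871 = 0.55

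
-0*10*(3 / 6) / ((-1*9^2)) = 0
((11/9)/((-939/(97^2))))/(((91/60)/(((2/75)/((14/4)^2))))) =-3311968/188415045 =-0.02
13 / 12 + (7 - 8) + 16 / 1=193 / 12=16.08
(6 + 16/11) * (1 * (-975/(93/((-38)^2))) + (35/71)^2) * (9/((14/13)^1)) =-11348278850025/12032867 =-943106.81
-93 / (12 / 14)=-217 / 2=-108.50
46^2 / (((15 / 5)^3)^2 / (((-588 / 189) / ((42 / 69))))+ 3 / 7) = -681352 / 45789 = -14.88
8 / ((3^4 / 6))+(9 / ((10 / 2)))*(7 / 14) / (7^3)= 55123 / 92610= 0.60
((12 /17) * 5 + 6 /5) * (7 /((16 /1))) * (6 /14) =603 /680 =0.89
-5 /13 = -0.38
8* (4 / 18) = 16 / 9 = 1.78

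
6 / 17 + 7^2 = 839 / 17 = 49.35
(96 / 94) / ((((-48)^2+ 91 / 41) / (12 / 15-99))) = -966288 / 22220425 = -0.04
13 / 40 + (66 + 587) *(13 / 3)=339599 / 120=2829.99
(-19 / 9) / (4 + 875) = -19 / 7911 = -0.00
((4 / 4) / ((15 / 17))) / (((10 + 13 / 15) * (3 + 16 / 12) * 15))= 17 / 10595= 0.00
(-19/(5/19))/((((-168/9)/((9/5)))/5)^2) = -263169/15680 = -16.78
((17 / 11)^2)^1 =289 / 121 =2.39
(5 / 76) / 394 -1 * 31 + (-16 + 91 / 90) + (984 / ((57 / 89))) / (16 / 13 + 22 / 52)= 51163050671 / 57941640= 883.01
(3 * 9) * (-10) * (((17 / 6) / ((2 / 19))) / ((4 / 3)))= -43605 / 8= -5450.62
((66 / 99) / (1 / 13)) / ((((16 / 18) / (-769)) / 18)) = -269919 / 2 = -134959.50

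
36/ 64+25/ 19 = 571/ 304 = 1.88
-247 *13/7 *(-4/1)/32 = 3211/56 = 57.34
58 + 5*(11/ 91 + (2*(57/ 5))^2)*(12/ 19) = 14696342/ 8645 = 1699.98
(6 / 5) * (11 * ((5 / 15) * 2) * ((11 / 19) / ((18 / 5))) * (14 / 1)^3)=664048 / 171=3883.32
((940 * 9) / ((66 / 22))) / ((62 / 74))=104340 / 31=3365.81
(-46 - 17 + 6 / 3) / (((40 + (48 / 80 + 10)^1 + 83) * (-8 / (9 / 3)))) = 915 / 5344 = 0.17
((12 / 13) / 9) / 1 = 4 / 39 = 0.10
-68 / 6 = -34 / 3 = -11.33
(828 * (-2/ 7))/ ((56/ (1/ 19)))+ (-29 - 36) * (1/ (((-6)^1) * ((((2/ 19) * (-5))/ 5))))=-1152269/ 11172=-103.14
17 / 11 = 1.55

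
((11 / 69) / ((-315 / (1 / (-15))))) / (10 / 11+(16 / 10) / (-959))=16577 / 445834530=0.00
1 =1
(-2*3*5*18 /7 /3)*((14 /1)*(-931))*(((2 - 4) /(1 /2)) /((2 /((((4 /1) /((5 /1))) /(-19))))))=28224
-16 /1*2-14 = -46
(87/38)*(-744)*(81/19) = -2621484/361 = -7261.73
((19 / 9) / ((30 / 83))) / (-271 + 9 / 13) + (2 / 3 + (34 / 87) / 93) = 553789361 / 852953220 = 0.65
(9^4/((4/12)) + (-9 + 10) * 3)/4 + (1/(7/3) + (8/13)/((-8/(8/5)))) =4478843/910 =4921.81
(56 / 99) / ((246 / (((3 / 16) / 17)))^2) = 7 / 6156171648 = 0.00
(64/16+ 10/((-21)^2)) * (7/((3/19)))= 33706/189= 178.34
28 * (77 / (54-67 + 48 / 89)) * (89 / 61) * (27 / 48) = -38424771 / 270596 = -142.00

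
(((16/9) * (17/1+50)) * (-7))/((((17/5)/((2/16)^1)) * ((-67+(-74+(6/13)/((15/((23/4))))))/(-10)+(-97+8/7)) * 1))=42679000/113855103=0.37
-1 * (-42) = 42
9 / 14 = 0.64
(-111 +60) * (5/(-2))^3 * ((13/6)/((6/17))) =469625/96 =4891.93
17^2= 289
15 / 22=0.68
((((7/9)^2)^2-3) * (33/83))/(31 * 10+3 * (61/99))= -2091122/622677537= -0.00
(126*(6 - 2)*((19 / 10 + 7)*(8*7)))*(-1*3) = -3767904 / 5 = -753580.80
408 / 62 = 204 / 31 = 6.58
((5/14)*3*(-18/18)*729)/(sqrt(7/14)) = -10935*sqrt(2)/14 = -1104.60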